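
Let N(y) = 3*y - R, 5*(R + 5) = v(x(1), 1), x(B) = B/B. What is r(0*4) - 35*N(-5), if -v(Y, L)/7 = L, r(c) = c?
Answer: 301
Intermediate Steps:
x(B) = 1
v(Y, L) = -7*L
R = -32/5 (R = -5 + (-7*1)/5 = -5 + (⅕)*(-7) = -5 - 7/5 = -32/5 ≈ -6.4000)
N(y) = 32/5 + 3*y (N(y) = 3*y - 1*(-32/5) = 3*y + 32/5 = 32/5 + 3*y)
r(0*4) - 35*N(-5) = 0*4 - 35*(32/5 + 3*(-5)) = 0 - 35*(32/5 - 15) = 0 - 35*(-43/5) = 0 + 301 = 301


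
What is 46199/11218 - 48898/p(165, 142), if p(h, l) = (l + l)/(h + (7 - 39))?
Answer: -128419722/5609 ≈ -22895.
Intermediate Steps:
p(h, l) = 2*l/(-32 + h) (p(h, l) = (2*l)/(h - 32) = (2*l)/(-32 + h) = 2*l/(-32 + h))
46199/11218 - 48898/p(165, 142) = 46199/11218 - 48898/(2*142/(-32 + 165)) = 46199*(1/11218) - 48898/(2*142/133) = 46199/11218 - 48898/(2*142*(1/133)) = 46199/11218 - 48898/284/133 = 46199/11218 - 48898*133/284 = 46199/11218 - 3251717/142 = -128419722/5609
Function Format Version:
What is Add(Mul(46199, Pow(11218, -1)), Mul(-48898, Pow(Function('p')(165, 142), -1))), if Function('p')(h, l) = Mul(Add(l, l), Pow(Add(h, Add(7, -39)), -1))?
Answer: Rational(-128419722, 5609) ≈ -22895.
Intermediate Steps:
Function('p')(h, l) = Mul(2, l, Pow(Add(-32, h), -1)) (Function('p')(h, l) = Mul(Mul(2, l), Pow(Add(h, -32), -1)) = Mul(Mul(2, l), Pow(Add(-32, h), -1)) = Mul(2, l, Pow(Add(-32, h), -1)))
Add(Mul(46199, Pow(11218, -1)), Mul(-48898, Pow(Function('p')(165, 142), -1))) = Add(Mul(46199, Pow(11218, -1)), Mul(-48898, Pow(Mul(2, 142, Pow(Add(-32, 165), -1)), -1))) = Add(Mul(46199, Rational(1, 11218)), Mul(-48898, Pow(Mul(2, 142, Pow(133, -1)), -1))) = Add(Rational(46199, 11218), Mul(-48898, Pow(Mul(2, 142, Rational(1, 133)), -1))) = Add(Rational(46199, 11218), Mul(-48898, Pow(Rational(284, 133), -1))) = Add(Rational(46199, 11218), Mul(-48898, Rational(133, 284))) = Add(Rational(46199, 11218), Rational(-3251717, 142)) = Rational(-128419722, 5609)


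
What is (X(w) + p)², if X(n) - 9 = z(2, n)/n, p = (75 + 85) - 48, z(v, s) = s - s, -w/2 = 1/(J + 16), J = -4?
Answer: 14641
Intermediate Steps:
w = -⅙ (w = -2/(-4 + 16) = -2/12 = -2*1/12 = -⅙ ≈ -0.16667)
z(v, s) = 0
p = 112 (p = 160 - 48 = 112)
X(n) = 9 (X(n) = 9 + 0/n = 9 + 0 = 9)
(X(w) + p)² = (9 + 112)² = 121² = 14641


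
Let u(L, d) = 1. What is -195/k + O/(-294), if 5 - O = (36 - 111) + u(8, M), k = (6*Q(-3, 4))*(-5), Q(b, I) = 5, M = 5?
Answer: 758/735 ≈ 1.0313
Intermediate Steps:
k = -150 (k = (6*5)*(-5) = 30*(-5) = -150)
O = 79 (O = 5 - ((36 - 111) + 1) = 5 - (-75 + 1) = 5 - 1*(-74) = 5 + 74 = 79)
-195/k + O/(-294) = -195/(-150) + 79/(-294) = -195*(-1/150) + 79*(-1/294) = 13/10 - 79/294 = 758/735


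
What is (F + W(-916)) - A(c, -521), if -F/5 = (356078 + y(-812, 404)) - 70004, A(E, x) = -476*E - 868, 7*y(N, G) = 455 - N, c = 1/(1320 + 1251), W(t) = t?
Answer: -3679930957/2571 ≈ -1.4313e+6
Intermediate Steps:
c = 1/2571 ≈ 0.00038895
y(N, G) = 65 - N/7 (y(N, G) = (455 - N)/7 = 65 - N/7)
A(E, x) = -868 - 476*E
F = -1431275 (F = -5*((356078 + (65 - ⅐*(-812))) - 70004) = -5*((356078 + (65 + 116)) - 70004) = -5*((356078 + 181) - 70004) = -5*(356259 - 70004) = -5*286255 = -1431275)
(F + W(-916)) - A(c, -521) = (-1431275 - 916) - (-868 - 476*1/2571) = -1432191 - (-868 - 476/2571) = -1432191 - 1*(-2232104/2571) = -1432191 + 2232104/2571 = -3679930957/2571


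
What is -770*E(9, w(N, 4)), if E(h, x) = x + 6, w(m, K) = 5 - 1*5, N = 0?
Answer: -4620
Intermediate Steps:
w(m, K) = 0 (w(m, K) = 5 - 5 = 0)
E(h, x) = 6 + x
-770*E(9, w(N, 4)) = -770*(6 + 0) = -770*6 = -4620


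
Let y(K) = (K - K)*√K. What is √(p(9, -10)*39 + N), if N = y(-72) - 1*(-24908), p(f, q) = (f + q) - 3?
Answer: 4*√1547 ≈ 157.33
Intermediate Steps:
p(f, q) = -3 + f + q
y(K) = 0 (y(K) = 0*√K = 0)
N = 24908 (N = 0 - 1*(-24908) = 0 + 24908 = 24908)
√(p(9, -10)*39 + N) = √((-3 + 9 - 10)*39 + 24908) = √(-4*39 + 24908) = √(-156 + 24908) = √24752 = 4*√1547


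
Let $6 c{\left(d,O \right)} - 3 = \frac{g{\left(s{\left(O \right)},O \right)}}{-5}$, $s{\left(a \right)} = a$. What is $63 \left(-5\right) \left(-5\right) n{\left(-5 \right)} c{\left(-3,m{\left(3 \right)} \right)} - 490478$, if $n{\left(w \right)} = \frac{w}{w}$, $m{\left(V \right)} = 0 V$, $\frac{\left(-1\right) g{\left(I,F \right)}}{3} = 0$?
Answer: $- \frac{979381}{2} \approx -4.8969 \cdot 10^{5}$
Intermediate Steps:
$g{\left(I,F \right)} = 0$ ($g{\left(I,F \right)} = \left(-3\right) 0 = 0$)
$m{\left(V \right)} = 0$
$c{\left(d,O \right)} = \frac{1}{2}$ ($c{\left(d,O \right)} = \frac{1}{2} + \frac{0 \frac{1}{-5}}{6} = \frac{1}{2} + \frac{0 \left(- \frac{1}{5}\right)}{6} = \frac{1}{2} + \frac{1}{6} \cdot 0 = \frac{1}{2} + 0 = \frac{1}{2}$)
$n{\left(w \right)} = 1$
$63 \left(-5\right) \left(-5\right) n{\left(-5 \right)} c{\left(-3,m{\left(3 \right)} \right)} - 490478 = 63 \left(-5\right) \left(-5\right) 1 \cdot \frac{1}{2} - 490478 = 63 \cdot 25 \cdot 1 \cdot \frac{1}{2} - 490478 = 63 \cdot 25 \cdot \frac{1}{2} - 490478 = 1575 \cdot \frac{1}{2} - 490478 = \frac{1575}{2} - 490478 = - \frac{979381}{2}$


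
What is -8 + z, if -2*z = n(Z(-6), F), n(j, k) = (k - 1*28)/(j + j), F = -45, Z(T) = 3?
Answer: -23/12 ≈ -1.9167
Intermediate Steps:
n(j, k) = (-28 + k)/(2*j) (n(j, k) = (k - 28)/((2*j)) = (-28 + k)*(1/(2*j)) = (-28 + k)/(2*j))
z = 73/12 (z = -(-28 - 45)/(4*3) = -(-73)/(4*3) = -½*(-73/6) = 73/12 ≈ 6.0833)
-8 + z = -8 + 73/12 = -23/12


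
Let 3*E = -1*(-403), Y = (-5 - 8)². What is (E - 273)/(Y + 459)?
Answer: -104/471 ≈ -0.22081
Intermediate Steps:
Y = 169 (Y = (-13)² = 169)
E = 403/3 (E = (-1*(-403))/3 = (⅓)*403 = 403/3 ≈ 134.33)
(E - 273)/(Y + 459) = (403/3 - 273)/(169 + 459) = -416/3/628 = -416/3*1/628 = -104/471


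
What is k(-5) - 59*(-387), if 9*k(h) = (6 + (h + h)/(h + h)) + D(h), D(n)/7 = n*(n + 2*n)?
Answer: 206029/9 ≈ 22892.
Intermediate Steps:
D(n) = 21*n² (D(n) = 7*(n*(n + 2*n)) = 7*(n*(3*n)) = 7*(3*n²) = 21*n²)
k(h) = 7/9 + 7*h²/3 (k(h) = ((6 + (h + h)/(h + h)) + 21*h²)/9 = ((6 + (2*h)/((2*h))) + 21*h²)/9 = ((6 + (2*h)*(1/(2*h))) + 21*h²)/9 = ((6 + 1) + 21*h²)/9 = (7 + 21*h²)/9 = 7/9 + 7*h²/3)
k(-5) - 59*(-387) = (7/9 + (7/3)*(-5)²) - 59*(-387) = (7/9 + (7/3)*25) + 22833 = (7/9 + 175/3) + 22833 = 532/9 + 22833 = 206029/9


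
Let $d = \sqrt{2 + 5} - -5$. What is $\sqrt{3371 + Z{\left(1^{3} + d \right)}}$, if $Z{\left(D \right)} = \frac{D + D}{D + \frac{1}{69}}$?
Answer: $\frac{\sqrt{1399793 + 232737 \sqrt{7}}}{\sqrt{415 + 69 \sqrt{7}}} \approx 58.078$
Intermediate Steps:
$d = 5 + \sqrt{7}$ ($d = \sqrt{7} + 5 = 5 + \sqrt{7} \approx 7.6458$)
$Z{\left(D \right)} = \frac{2 D}{\frac{1}{69} + D}$ ($Z{\left(D \right)} = \frac{2 D}{D + \frac{1}{69}} = \frac{2 D}{\frac{1}{69} + D}$)
$\sqrt{3371 + Z{\left(1^{3} + d \right)}} = \sqrt{3371 + \frac{138 \left(1^{3} + \left(5 + \sqrt{7}\right)\right)}{1 + 69 \left(1^{3} + \left(5 + \sqrt{7}\right)\right)}} = \sqrt{3371 + \frac{138 \left(1 + \left(5 + \sqrt{7}\right)\right)}{1 + 69 \left(1 + \left(5 + \sqrt{7}\right)\right)}} = \sqrt{3371 + \frac{138 \left(6 + \sqrt{7}\right)}{1 + 69 \left(6 + \sqrt{7}\right)}} = \sqrt{3371 + \frac{138 \left(6 + \sqrt{7}\right)}{1 + \left(414 + 69 \sqrt{7}\right)}} = \sqrt{3371 + \frac{138 \left(6 + \sqrt{7}\right)}{415 + 69 \sqrt{7}}}$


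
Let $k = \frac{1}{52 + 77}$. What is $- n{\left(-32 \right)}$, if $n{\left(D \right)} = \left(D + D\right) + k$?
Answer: $\frac{8255}{129} \approx 63.992$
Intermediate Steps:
$k = \frac{1}{129} \approx 0.0077519$
$n{\left(D \right)} = \frac{1}{129} + 2 D$ ($n{\left(D \right)} = \left(D + D\right) + \frac{1}{129} = 2 D + \frac{1}{129} = \frac{1}{129} + 2 D$)
$- n{\left(-32 \right)} = - (\frac{1}{129} + 2 \left(-32\right)) = - (\frac{1}{129} - 64) = \left(-1\right) \left(- \frac{8255}{129}\right) = \frac{8255}{129}$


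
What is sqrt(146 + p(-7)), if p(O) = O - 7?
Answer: 2*sqrt(33) ≈ 11.489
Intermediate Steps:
p(O) = -7 + O
sqrt(146 + p(-7)) = sqrt(146 + (-7 - 7)) = sqrt(146 - 14) = sqrt(132) = 2*sqrt(33)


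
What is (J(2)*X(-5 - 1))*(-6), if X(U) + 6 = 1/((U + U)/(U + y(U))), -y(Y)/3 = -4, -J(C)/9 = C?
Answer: -702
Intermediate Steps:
J(C) = -9*C
y(Y) = 12 (y(Y) = -3*(-4) = 12)
X(U) = -6 + (12 + U)/(2*U) (X(U) = -6 + 1/((U + U)/(U + 12)) = -6 + 1/((2*U)/(12 + U)) = -6 + 1/(2*U/(12 + U)) = -6 + 1*((12 + U)/(2*U)) = -6 + (12 + U)/(2*U))
(J(2)*X(-5 - 1))*(-6) = ((-9*2)*(-11/2 + 6/(-5 - 1)))*(-6) = -18*(-11/2 + 6/(-6))*(-6) = -18*(-11/2 + 6*(-⅙))*(-6) = -18*(-11/2 - 1)*(-6) = -18*(-13/2)*(-6) = 117*(-6) = -702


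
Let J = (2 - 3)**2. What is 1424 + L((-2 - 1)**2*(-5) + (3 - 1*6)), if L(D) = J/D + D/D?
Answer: 68399/48 ≈ 1425.0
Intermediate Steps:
J = 1 (J = (-1)**2 = 1)
L(D) = 1 + 1/D (L(D) = 1/D + D/D = 1/D + 1 = 1 + 1/D)
1424 + L((-2 - 1)**2*(-5) + (3 - 1*6)) = 1424 + (1 + ((-2 - 1)**2*(-5) + (3 - 1*6)))/((-2 - 1)**2*(-5) + (3 - 1*6)) = 1424 + (1 + ((-3)**2*(-5) + (3 - 6)))/((-3)**2*(-5) + (3 - 6)) = 1424 + (1 + (9*(-5) - 3))/(9*(-5) - 3) = 1424 + (1 + (-45 - 3))/(-45 - 3) = 1424 + (1 - 48)/(-48) = 1424 - 1/48*(-47) = 1424 + 47/48 = 68399/48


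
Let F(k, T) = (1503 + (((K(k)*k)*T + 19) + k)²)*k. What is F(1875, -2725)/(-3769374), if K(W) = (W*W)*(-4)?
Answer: -460938098199485961914382923125/179494 ≈ -2.5680e+24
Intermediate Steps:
K(W) = -4*W² (K(W) = W²*(-4) = -4*W²)
F(k, T) = k*(1503 + (19 + k - 4*T*k³)²) (F(k, T) = (1503 + ((((-4*k²)*k)*T + 19) + k)²)*k = (1503 + (((-4*k³)*T + 19) + k)²)*k = (1503 + ((-4*T*k³ + 19) + k)²)*k = (1503 + ((19 - 4*T*k³) + k)²)*k = (1503 + (19 + k - 4*T*k³)²)*k = k*(1503 + (19 + k - 4*T*k³)²))
F(1875, -2725)/(-3769374) = (1875*(1503 + (19 + 1875 - 4*(-2725)*1875³)²))/(-3769374) = (1875*(1503 + (19 + 1875 - 4*(-2725)*6591796875)²))*(-1/3769374) = (1875*(1503 + (19 + 1875 + 71850585937500)²))*(-1/3769374) = (1875*(1503 + 71850585939394²))*(-1/3769374) = (1875*(1503 + 5162506699834242773441087236))*(-1/3769374) = (1875*5162506699834242773441088739)*(-1/3769374) = 9679700062189205200202041385625*(-1/3769374) = -460938098199485961914382923125/179494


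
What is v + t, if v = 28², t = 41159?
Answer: 41943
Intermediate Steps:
v = 784
v + t = 784 + 41159 = 41943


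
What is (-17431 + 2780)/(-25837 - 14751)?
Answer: 14651/40588 ≈ 0.36097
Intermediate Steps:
(-17431 + 2780)/(-25837 - 14751) = -14651/(-40588) = -14651*(-1/40588) = 14651/40588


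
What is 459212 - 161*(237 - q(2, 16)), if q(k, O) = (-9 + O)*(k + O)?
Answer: 441341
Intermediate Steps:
q(k, O) = (-9 + O)*(O + k)
459212 - 161*(237 - q(2, 16)) = 459212 - 161*(237 - (16² - 9*16 - 9*2 + 16*2)) = 459212 - 161*(237 - (256 - 144 - 18 + 32)) = 459212 - 161*(237 - 1*126) = 459212 - 161*(237 - 126) = 459212 - 161*111 = 459212 - 17871 = 441341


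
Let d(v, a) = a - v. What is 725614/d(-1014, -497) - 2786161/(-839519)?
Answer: 610607184903/434031323 ≈ 1406.8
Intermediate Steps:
725614/d(-1014, -497) - 2786161/(-839519) = 725614/(-497 - 1*(-1014)) - 2786161/(-839519) = 725614/(-497 + 1014) - 2786161*(-1/839519) = 725614/517 + 2786161/839519 = 610607184903/434031323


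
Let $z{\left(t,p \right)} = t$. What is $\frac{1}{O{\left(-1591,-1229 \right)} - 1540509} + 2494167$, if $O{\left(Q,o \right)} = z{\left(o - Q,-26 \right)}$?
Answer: $\frac{3841383822548}{1540147} \approx 2.4942 \cdot 10^{6}$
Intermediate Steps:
$O{\left(Q,o \right)} = o - Q$
$\frac{1}{O{\left(-1591,-1229 \right)} - 1540509} + 2494167 = \frac{1}{\left(-1229 - -1591\right) - 1540509} + 2494167 = \frac{1}{\left(-1229 + 1591\right) - 1540509} + 2494167 = \frac{1}{362 - 1540509} + 2494167 = \frac{1}{-1540147} + 2494167 = - \frac{1}{1540147} + 2494167 = \frac{3841383822548}{1540147}$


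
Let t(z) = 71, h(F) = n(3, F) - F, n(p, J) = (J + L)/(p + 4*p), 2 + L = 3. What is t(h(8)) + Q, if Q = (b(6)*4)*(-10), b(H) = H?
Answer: -169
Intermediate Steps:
L = 1 (L = -2 + 3 = 1)
n(p, J) = (1 + J)/(5*p) (n(p, J) = (J + 1)/(p + 4*p) = (1 + J)/((5*p)) = (1 + J)*(1/(5*p)) = (1 + J)/(5*p))
h(F) = 1/15 - 14*F/15 (h(F) = (⅕)*(1 + F)/3 - F = (⅕)*(⅓)*(1 + F) - F = (1/15 + F/15) - F = 1/15 - 14*F/15)
Q = -240 (Q = (6*4)*(-10) = 24*(-10) = -240)
t(h(8)) + Q = 71 - 240 = -169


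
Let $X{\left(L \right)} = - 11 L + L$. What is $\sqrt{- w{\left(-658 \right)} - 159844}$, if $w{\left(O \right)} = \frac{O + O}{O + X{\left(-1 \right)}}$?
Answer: $\frac{i \sqrt{51790114}}{18} \approx 399.81 i$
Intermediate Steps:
$X{\left(L \right)} = - 10 L$
$w{\left(O \right)} = \frac{2 O}{10 + O}$ ($w{\left(O \right)} = \frac{O + O}{O - -10} = \frac{2 O}{O + 10} = \frac{2 O}{10 + O}$)
$\sqrt{- w{\left(-658 \right)} - 159844} = \sqrt{- \frac{2 \left(-658\right)}{10 - 658} - 159844} = \sqrt{- \frac{2 \left(-658\right)}{-648} - 159844} = \sqrt{- \frac{2 \left(-658\right) \left(-1\right)}{648} - 159844} = \sqrt{\left(-1\right) \frac{329}{162} - 159844} = \sqrt{- \frac{329}{162} - 159844} = \sqrt{- \frac{25895057}{162}} = \frac{i \sqrt{51790114}}{18}$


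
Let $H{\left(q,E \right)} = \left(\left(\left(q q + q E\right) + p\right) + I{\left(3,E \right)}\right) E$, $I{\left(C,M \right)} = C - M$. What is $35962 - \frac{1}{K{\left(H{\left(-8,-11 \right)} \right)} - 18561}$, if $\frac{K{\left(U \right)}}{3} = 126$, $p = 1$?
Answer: $\frac{653897047}{18183} \approx 35962.0$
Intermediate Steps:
$H{\left(q,E \right)} = E \left(4 + q^{2} - E + E q\right)$ ($H{\left(q,E \right)} = \left(\left(\left(q q + q E\right) + 1\right) - \left(-3 + E\right)\right) E = \left(\left(\left(q^{2} + E q\right) + 1\right) - \left(-3 + E\right)\right) E = \left(\left(1 + q^{2} + E q\right) - \left(-3 + E\right)\right) E = \left(4 + q^{2} - E + E q\right) E = E \left(4 + q^{2} - E + E q\right)$)
$K{\left(U \right)} = 378$ ($K{\left(U \right)} = 3 \cdot 126 = 378$)
$35962 - \frac{1}{K{\left(H{\left(-8,-11 \right)} \right)} - 18561} = 35962 - \frac{1}{378 - 18561} = 35962 - \frac{1}{-18183} = 35962 - - \frac{1}{18183} = 35962 + \frac{1}{18183} = \frac{653897047}{18183}$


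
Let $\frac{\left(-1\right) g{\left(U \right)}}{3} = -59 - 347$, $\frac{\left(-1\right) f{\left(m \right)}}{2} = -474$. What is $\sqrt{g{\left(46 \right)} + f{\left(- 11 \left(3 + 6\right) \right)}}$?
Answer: $19 \sqrt{6} \approx 46.54$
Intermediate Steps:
$f{\left(m \right)} = 948$ ($f{\left(m \right)} = \left(-2\right) \left(-474\right) = 948$)
$g{\left(U \right)} = 1218$ ($g{\left(U \right)} = - 3 \left(-59 - 347\right) = \left(-3\right) \left(-406\right) = 1218$)
$\sqrt{g{\left(46 \right)} + f{\left(- 11 \left(3 + 6\right) \right)}} = \sqrt{1218 + 948} = \sqrt{2166} = 19 \sqrt{6}$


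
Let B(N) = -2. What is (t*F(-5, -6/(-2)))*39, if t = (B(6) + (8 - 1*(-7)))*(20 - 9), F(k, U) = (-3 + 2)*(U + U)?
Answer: -33462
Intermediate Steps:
F(k, U) = -2*U
t = 143 (t = (-2 + (8 - 1*(-7)))*(20 - 9) = (-2 + (8 + 7))*11 = (-2 + 15)*11 = 13*11 = 143)
(t*F(-5, -6/(-2)))*39 = (143*(-(-12)/(-2)))*39 = (143*(-(-12)*(-1)/2))*39 = (143*(-2*3))*39 = (143*(-6))*39 = -858*39 = -33462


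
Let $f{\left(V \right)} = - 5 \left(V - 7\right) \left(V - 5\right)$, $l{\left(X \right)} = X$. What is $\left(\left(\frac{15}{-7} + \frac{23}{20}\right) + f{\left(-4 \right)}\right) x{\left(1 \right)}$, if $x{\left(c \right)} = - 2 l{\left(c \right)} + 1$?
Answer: $\frac{69439}{140} \approx 495.99$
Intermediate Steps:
$x{\left(c \right)} = 1 - 2 c$ ($x{\left(c \right)} = - 2 c + 1 = 1 - 2 c$)
$f{\left(V \right)} = \left(-5 + V\right) \left(35 - 5 V\right)$ ($f{\left(V \right)} = - 5 \left(-7 + V\right) \left(-5 + V\right) = \left(35 - 5 V\right) \left(-5 + V\right) = \left(-5 + V\right) \left(35 - 5 V\right)$)
$\left(\left(\frac{15}{-7} + \frac{23}{20}\right) + f{\left(-4 \right)}\right) x{\left(1 \right)} = \left(\left(\frac{15}{-7} + \frac{23}{20}\right) - \left(415 + 80\right)\right) \left(1 - 2\right) = \left(\left(15 \left(- \frac{1}{7}\right) + 23 \cdot \frac{1}{20}\right) - 495\right) \left(1 - 2\right) = \left(\left(- \frac{15}{7} + \frac{23}{20}\right) - 495\right) \left(-1\right) = \left(- \frac{139}{140} - 495\right) \left(-1\right) = \left(- \frac{69439}{140}\right) \left(-1\right) = \frac{69439}{140}$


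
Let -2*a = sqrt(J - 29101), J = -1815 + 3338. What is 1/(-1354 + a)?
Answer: -2708/3680421 + I*sqrt(27578)/3680421 ≈ -0.00073579 + 4.5122e-5*I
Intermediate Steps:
J = 1523
a = -I*sqrt(27578)/2 (a = -sqrt(1523 - 29101)/2 = -I*sqrt(27578)/2 ≈ -83.033*I)
1/(-1354 + a) = 1/(-1354 - I*sqrt(27578)/2)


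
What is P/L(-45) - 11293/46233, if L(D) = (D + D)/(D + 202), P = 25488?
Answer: -10278207161/231165 ≈ -44463.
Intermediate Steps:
L(D) = 2*D/(202 + D) (L(D) = (2*D)/(202 + D) = 2*D/(202 + D))
P/L(-45) - 11293/46233 = 25488/((2*(-45)/(202 - 45))) - 11293/46233 = 25488/((2*(-45)/157)) - 11293*1/46233 = 25488/((2*(-45)*(1/157))) - 11293/46233 = 25488/(-90/157) - 11293/46233 = 25488*(-157/90) - 11293/46233 = -222312/5 - 11293/46233 = -10278207161/231165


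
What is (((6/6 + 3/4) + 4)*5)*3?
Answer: 345/4 ≈ 86.250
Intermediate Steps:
(((6/6 + 3/4) + 4)*5)*3 = (((6*(⅙) + 3*(¼)) + 4)*5)*3 = (((1 + ¾) + 4)*5)*3 = ((7/4 + 4)*5)*3 = ((23/4)*5)*3 = (115/4)*3 = 345/4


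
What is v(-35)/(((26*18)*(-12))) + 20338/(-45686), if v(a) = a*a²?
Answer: 922284521/128286288 ≈ 7.1893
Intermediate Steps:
v(a) = a³
v(-35)/(((26*18)*(-12))) + 20338/(-45686) = (-35)³/(((26*18)*(-12))) + 20338/(-45686) = -42875/(468*(-12)) + 20338*(-1/45686) = -42875/(-5616) - 10169/22843 = -42875*(-1/5616) - 10169/22843 = 42875/5616 - 10169/22843 = 922284521/128286288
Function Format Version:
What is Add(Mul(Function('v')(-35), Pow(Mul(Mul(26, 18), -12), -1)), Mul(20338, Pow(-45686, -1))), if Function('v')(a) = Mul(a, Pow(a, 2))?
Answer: Rational(922284521, 128286288) ≈ 7.1893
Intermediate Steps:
Function('v')(a) = Pow(a, 3)
Add(Mul(Function('v')(-35), Pow(Mul(Mul(26, 18), -12), -1)), Mul(20338, Pow(-45686, -1))) = Add(Mul(Pow(-35, 3), Pow(Mul(Mul(26, 18), -12), -1)), Mul(20338, Pow(-45686, -1))) = Add(Mul(-42875, Pow(Mul(468, -12), -1)), Mul(20338, Rational(-1, 45686))) = Add(Mul(-42875, Pow(-5616, -1)), Rational(-10169, 22843)) = Add(Mul(-42875, Rational(-1, 5616)), Rational(-10169, 22843)) = Add(Rational(42875, 5616), Rational(-10169, 22843)) = Rational(922284521, 128286288)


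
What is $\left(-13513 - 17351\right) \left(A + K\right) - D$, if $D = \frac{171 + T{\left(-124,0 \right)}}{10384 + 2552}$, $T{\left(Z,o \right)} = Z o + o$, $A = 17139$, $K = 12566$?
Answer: $- \frac{3953306797497}{4312} \approx -9.1681 \cdot 10^{8}$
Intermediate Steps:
$T{\left(Z,o \right)} = o + Z o$
$D = \frac{57}{4312}$ ($D = \frac{171 + 0 \left(1 - 124\right)}{10384 + 2552} = \frac{171 + 0 \left(-123\right)}{12936} = \left(171 + 0\right) \frac{1}{12936} = 171 \cdot \frac{1}{12936} = \frac{57}{4312} \approx 0.013219$)
$\left(-13513 - 17351\right) \left(A + K\right) - D = \left(-13513 - 17351\right) \left(17139 + 12566\right) - \frac{57}{4312} = \left(-30864\right) 29705 - \frac{57}{4312} = -916815120 - \frac{57}{4312} = - \frac{3953306797497}{4312}$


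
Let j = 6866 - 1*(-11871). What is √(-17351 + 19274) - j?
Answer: -18737 + √1923 ≈ -18693.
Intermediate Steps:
j = 18737 (j = 6866 + 11871 = 18737)
√(-17351 + 19274) - j = √(-17351 + 19274) - 1*18737 = √1923 - 18737 = -18737 + √1923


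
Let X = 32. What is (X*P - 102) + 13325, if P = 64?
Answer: 15271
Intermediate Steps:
(X*P - 102) + 13325 = (32*64 - 102) + 13325 = (2048 - 102) + 13325 = 1946 + 13325 = 15271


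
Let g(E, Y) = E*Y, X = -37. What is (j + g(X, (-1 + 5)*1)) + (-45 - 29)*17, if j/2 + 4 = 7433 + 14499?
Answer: 42450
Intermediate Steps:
j = 43856 (j = -8 + 2*(7433 + 14499) = -8 + 2*21932 = -8 + 43864 = 43856)
(j + g(X, (-1 + 5)*1)) + (-45 - 29)*17 = (43856 - 37*(-1 + 5)) + (-45 - 29)*17 = (43856 - 148) - 74*17 = (43856 - 37*4) - 1258 = (43856 - 148) - 1258 = 43708 - 1258 = 42450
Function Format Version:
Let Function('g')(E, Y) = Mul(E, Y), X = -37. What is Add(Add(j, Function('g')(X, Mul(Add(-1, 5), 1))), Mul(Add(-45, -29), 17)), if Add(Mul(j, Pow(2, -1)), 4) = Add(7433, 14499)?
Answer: 42450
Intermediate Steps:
j = 43856 (j = Add(-8, Mul(2, Add(7433, 14499))) = Add(-8, Mul(2, 21932)) = Add(-8, 43864) = 43856)
Add(Add(j, Function('g')(X, Mul(Add(-1, 5), 1))), Mul(Add(-45, -29), 17)) = Add(Add(43856, Mul(-37, Mul(Add(-1, 5), 1))), Mul(Add(-45, -29), 17)) = Add(Add(43856, Mul(-37, Mul(4, 1))), Mul(-74, 17)) = Add(Add(43856, Mul(-37, 4)), -1258) = Add(Add(43856, -148), -1258) = Add(43708, -1258) = 42450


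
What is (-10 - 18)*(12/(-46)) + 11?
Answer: 421/23 ≈ 18.304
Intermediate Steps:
(-10 - 18)*(12/(-46)) + 11 = -336*(-1)/46 + 11 = -28*(-6/23) + 11 = 168/23 + 11 = 421/23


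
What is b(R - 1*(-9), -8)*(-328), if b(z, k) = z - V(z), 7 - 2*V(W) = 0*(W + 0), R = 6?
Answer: -3772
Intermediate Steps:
V(W) = 7/2 (V(W) = 7/2 - 0*(W + 0) = 7/2 - 0*W = 7/2 - 1/2*0 = 7/2 + 0 = 7/2)
b(z, k) = -7/2 + z (b(z, k) = z - 1*7/2 = z - 7/2 = -7/2 + z)
b(R - 1*(-9), -8)*(-328) = (-7/2 + (6 - 1*(-9)))*(-328) = (-7/2 + (6 + 9))*(-328) = (-7/2 + 15)*(-328) = (23/2)*(-328) = -3772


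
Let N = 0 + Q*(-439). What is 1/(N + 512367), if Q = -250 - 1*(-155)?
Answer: 1/554072 ≈ 1.8048e-6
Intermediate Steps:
Q = -95 (Q = -250 + 155 = -95)
N = 41705 (N = 0 - 95*(-439) = 0 + 41705 = 41705)
1/(N + 512367) = 1/(41705 + 512367) = 1/554072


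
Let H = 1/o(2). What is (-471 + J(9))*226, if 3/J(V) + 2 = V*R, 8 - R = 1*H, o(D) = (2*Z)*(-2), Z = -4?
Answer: -118250658/1111 ≈ -1.0644e+5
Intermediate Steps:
o(D) = 16 (o(D) = (2*(-4))*(-2) = -8*(-2) = 16)
H = 1/16 ≈ 0.062500
R = 127/16 (R = 8 - 1/16 = 127/16 ≈ 7.9375)
J(V) = 3/(-2 + 127*V/16) (J(V) = 3/(-2 + V*(127/16)) = 3/(-2 + 127*V/16))
(-471 + J(9))*226 = (-471 + 48/(-32 + 127*9))*226 = (-471 + 48/(-32 + 1143))*226 = (-471 + 48/1111)*226 = -523233/1111*226 = -118250658/1111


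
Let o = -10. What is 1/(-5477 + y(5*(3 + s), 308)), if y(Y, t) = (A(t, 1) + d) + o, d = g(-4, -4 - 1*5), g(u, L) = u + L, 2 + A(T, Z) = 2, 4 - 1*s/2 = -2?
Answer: -1/5500 ≈ -0.00018182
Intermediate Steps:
s = 12 (s = 8 - 2*(-2) = 8 + 4 = 12)
A(T, Z) = 0 (A(T, Z) = -2 + 2 = 0)
g(u, L) = L + u
d = -13 (d = (-4 - 1*5) - 4 = (-4 - 5) - 4 = -9 - 4 = -13)
y(Y, t) = -23 (y(Y, t) = (0 - 13) - 10 = -13 - 10 = -23)
1/(-5477 + y(5*(3 + s), 308)) = 1/(-5477 - 23) = 1/(-5500) = -1/5500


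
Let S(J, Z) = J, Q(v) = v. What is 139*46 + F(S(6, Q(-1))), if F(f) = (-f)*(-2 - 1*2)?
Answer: 6418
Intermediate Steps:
F(f) = 4*f (F(f) = (-f)*(-2 - 2) = -f*(-4) = 4*f)
139*46 + F(S(6, Q(-1))) = 139*46 + 4*6 = 6394 + 24 = 6418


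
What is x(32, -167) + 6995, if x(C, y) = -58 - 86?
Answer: 6851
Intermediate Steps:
x(C, y) = -144
x(32, -167) + 6995 = -144 + 6995 = 6851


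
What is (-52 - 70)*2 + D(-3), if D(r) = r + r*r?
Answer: -238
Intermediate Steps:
D(r) = r + r²
(-52 - 70)*2 + D(-3) = (-52 - 70)*2 - 3*(1 - 3) = -122*2 - 3*(-2) = -244 + 6 = -238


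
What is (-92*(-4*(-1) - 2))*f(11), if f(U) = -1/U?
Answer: 184/11 ≈ 16.727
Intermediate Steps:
(-92*(-4*(-1) - 2))*f(11) = (-92*(-4*(-1) - 2))*(-1/11) = (-92*(4 - 2))*(-1*1/11) = -92*2*(-1/11) = -184*(-1/11) = 184/11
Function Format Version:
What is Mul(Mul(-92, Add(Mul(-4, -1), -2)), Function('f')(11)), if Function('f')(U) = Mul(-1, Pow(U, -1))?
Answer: Rational(184, 11) ≈ 16.727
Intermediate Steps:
Mul(Mul(-92, Add(Mul(-4, -1), -2)), Function('f')(11)) = Mul(Mul(-92, Add(Mul(-4, -1), -2)), Mul(-1, Pow(11, -1))) = Mul(Mul(-92, Add(4, -2)), Mul(-1, Rational(1, 11))) = Mul(Mul(-92, 2), Rational(-1, 11)) = Mul(-184, Rational(-1, 11)) = Rational(184, 11)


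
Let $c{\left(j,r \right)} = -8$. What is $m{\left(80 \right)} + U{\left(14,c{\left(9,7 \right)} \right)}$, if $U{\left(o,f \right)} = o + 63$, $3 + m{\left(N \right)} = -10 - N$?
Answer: $-16$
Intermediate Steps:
$m{\left(N \right)} = -13 - N$ ($m{\left(N \right)} = -3 - \left(10 + N\right) = -13 - N$)
$U{\left(o,f \right)} = 63 + o$
$m{\left(80 \right)} + U{\left(14,c{\left(9,7 \right)} \right)} = \left(-13 - 80\right) + \left(63 + 14\right) = \left(-13 - 80\right) + 77 = -93 + 77 = -16$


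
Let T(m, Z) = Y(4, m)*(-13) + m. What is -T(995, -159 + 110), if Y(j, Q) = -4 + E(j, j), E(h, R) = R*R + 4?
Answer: -787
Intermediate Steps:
E(h, R) = 4 + R² (E(h, R) = R² + 4 = 4 + R²)
Y(j, Q) = j² (Y(j, Q) = -4 + (4 + j²) = j²)
T(m, Z) = -208 + m (T(m, Z) = 4²*(-13) + m = 16*(-13) + m = -208 + m)
-T(995, -159 + 110) = -(-208 + 995) = -1*787 = -787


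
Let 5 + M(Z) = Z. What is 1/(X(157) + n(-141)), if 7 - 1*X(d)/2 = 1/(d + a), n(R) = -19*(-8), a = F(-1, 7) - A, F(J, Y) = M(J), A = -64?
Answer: 215/35688 ≈ 0.0060244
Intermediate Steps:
M(Z) = -5 + Z
F(J, Y) = -5 + J
a = 58 (a = (-5 - 1) - 1*(-64) = -6 + 64 = 58)
n(R) = 152
X(d) = 14 - 2/(58 + d) (X(d) = 14 - 2/(d + 58) = 14 - 2/(58 + d))
1/(X(157) + n(-141)) = 1/(2*(405 + 7*157)/(58 + 157) + 152) = 1/(2*(405 + 1099)/215 + 152) = 1/(2*(1/215)*1504 + 152) = 1/(3008/215 + 152) = 1/(35688/215) = 215/35688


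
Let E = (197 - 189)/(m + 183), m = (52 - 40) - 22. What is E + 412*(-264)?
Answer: -18816856/173 ≈ -1.0877e+5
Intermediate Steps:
m = -10 (m = 12 - 22 = -10)
E = 8/173 (E = (197 - 189)/(-10 + 183) = 8/173 ≈ 0.046243)
E + 412*(-264) = 8/173 + 412*(-264) = 8/173 - 108768 = -18816856/173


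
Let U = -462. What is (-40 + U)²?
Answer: 252004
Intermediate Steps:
(-40 + U)² = (-40 - 462)² = (-502)² = 252004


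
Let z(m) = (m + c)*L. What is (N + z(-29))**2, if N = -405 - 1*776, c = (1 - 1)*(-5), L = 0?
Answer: 1394761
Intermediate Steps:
c = 0 (c = 0*(-5) = 0)
N = -1181 (N = -405 - 776 = -1181)
z(m) = 0 (z(m) = (m + 0)*0 = m*0 = 0)
(N + z(-29))**2 = (-1181 + 0)**2 = (-1181)**2 = 1394761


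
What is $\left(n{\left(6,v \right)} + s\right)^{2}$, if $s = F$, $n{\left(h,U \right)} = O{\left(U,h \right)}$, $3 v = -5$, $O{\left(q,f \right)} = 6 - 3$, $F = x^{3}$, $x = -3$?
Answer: $576$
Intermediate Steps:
$F = -27$ ($F = \left(-3\right)^{3} = -27$)
$O{\left(q,f \right)} = 3$
$v = - \frac{5}{3}$ ($v = \frac{1}{3} \left(-5\right) = - \frac{5}{3} \approx -1.6667$)
$n{\left(h,U \right)} = 3$
$s = -27$
$\left(n{\left(6,v \right)} + s\right)^{2} = \left(3 - 27\right)^{2} = \left(-24\right)^{2} = 576$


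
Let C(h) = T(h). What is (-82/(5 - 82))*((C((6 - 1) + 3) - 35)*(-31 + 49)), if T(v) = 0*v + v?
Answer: -39852/77 ≈ -517.56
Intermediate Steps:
T(v) = v (T(v) = 0 + v = v)
C(h) = h
(-82/(5 - 82))*((C((6 - 1) + 3) - 35)*(-31 + 49)) = (-82/(5 - 82))*((((6 - 1) + 3) - 35)*(-31 + 49)) = (-82/(-77))*(((5 + 3) - 35)*18) = (-1/77*(-82))*((8 - 35)*18) = 82*(-27*18)/77 = (82/77)*(-486) = -39852/77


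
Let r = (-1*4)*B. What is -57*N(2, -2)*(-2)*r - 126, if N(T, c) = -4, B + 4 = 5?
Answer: 1698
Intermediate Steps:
B = 1 (B = -4 + 5 = 1)
r = -4 (r = -1*4*1 = -4*1 = -4)
-57*N(2, -2)*(-2)*r - 126 = -57*(-4*(-2))*(-4) - 126 = -456*(-4) - 126 = -57*(-32) - 126 = 1824 - 126 = 1698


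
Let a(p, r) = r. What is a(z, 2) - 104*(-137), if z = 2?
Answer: 14250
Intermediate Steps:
a(z, 2) - 104*(-137) = 2 - 104*(-137) = 2 + 14248 = 14250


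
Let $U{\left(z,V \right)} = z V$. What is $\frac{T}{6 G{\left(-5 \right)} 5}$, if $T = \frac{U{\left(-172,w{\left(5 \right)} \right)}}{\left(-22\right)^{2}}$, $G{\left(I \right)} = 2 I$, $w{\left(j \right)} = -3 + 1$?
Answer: $- \frac{43}{18150} \approx -0.0023691$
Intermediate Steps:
$w{\left(j \right)} = -2$
$U{\left(z,V \right)} = V z$
$T = \frac{86}{121}$ ($T = \frac{\left(-2\right) \left(-172\right)}{\left(-22\right)^{2}} = \frac{344}{484} = 344 \cdot \frac{1}{484} = \frac{86}{121} \approx 0.71074$)
$\frac{T}{6 G{\left(-5 \right)} 5} = \frac{86}{121 \cdot 6 \cdot 2 \left(-5\right) 5} = \frac{86}{121 \cdot 6 \left(-10\right) 5} = \frac{86}{121 \left(\left(-60\right) 5\right)} = \frac{86}{121 \left(-300\right)} = \frac{86}{121} \left(- \frac{1}{300}\right) = - \frac{43}{18150}$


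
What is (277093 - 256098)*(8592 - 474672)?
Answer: -9785349600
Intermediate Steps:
(277093 - 256098)*(8592 - 474672) = 20995*(-466080) = -9785349600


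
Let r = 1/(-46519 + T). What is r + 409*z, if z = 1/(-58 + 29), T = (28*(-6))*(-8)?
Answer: -18476604/1310075 ≈ -14.103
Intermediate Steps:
T = 1344 (T = -168*(-8) = 1344)
z = -1/29 (z = 1/(-29) = -1/29 ≈ -0.034483)
r = -1/45175 (r = 1/(-46519 + 1344) = 1/(-45175) = -1/45175 ≈ -2.2136e-5)
r + 409*z = -1/45175 + 409*(-1/29) = -1/45175 - 409/29 = -18476604/1310075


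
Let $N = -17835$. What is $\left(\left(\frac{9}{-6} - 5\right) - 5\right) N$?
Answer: $\frac{410205}{2} \approx 2.051 \cdot 10^{5}$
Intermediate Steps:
$\left(\left(\frac{9}{-6} - 5\right) - 5\right) N = \left(\left(\frac{9}{-6} - 5\right) - 5\right) \left(-17835\right) = \left(\left(9 \left(- \frac{1}{6}\right) - 5\right) - 5\right) \left(-17835\right) = \left(\left(- \frac{3}{2} - 5\right) - 5\right) \left(-17835\right) = \left(- \frac{13}{2} - 5\right) \left(-17835\right) = \left(- \frac{23}{2}\right) \left(-17835\right) = \frac{410205}{2}$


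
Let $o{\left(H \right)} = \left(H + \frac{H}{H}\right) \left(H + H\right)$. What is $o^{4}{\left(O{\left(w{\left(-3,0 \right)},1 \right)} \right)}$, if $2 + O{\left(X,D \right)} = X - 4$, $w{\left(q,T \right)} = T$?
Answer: $12960000$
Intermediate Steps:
$O{\left(X,D \right)} = -6 + X$ ($O{\left(X,D \right)} = -2 + \left(X - 4\right) = -2 + \left(-4 + X\right) = -6 + X$)
$o{\left(H \right)} = 2 H \left(1 + H\right)$ ($o{\left(H \right)} = \left(H + 1\right) 2 H = \left(1 + H\right) 2 H = 2 H \left(1 + H\right)$)
$o^{4}{\left(O{\left(w{\left(-3,0 \right)},1 \right)} \right)} = \left(2 \left(-6 + 0\right) \left(1 + \left(-6 + 0\right)\right)\right)^{4} = \left(2 \left(-6\right) \left(1 - 6\right)\right)^{4} = \left(2 \left(-6\right) \left(-5\right)\right)^{4} = 60^{4} = 12960000$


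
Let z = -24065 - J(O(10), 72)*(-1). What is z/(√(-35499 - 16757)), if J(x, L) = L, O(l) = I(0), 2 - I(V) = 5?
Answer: 23993*I*√3266/13064 ≈ 104.96*I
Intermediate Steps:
I(V) = -3 (I(V) = 2 - 1*5 = 2 - 5 = -3)
O(l) = -3
z = -23993 (z = -24065 - 72*(-1) = -24065 - 1*(-72) = -24065 + 72 = -23993)
z/(√(-35499 - 16757)) = -23993/√(-35499 - 16757) = -23993*(-I*√3266/13064) = -(-23993)*I*√3266/13064 = 23993*I*√3266/13064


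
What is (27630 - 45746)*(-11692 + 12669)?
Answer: -17699332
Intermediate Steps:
(27630 - 45746)*(-11692 + 12669) = -18116*977 = -17699332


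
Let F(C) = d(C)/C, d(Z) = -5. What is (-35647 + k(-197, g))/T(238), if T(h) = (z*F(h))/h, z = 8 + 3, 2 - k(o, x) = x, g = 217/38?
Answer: 3488052554/95 ≈ 3.6716e+7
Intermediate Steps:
g = 217/38 (g = 217*(1/38) = 217/38 ≈ 5.7105)
k(o, x) = 2 - x
F(C) = -5/C
z = 11
T(h) = -55/h**2 (T(h) = (11*(-5/h))/h = (-55/h)/h = -55/h**2)
(-35647 + k(-197, g))/T(238) = (-35647 + (2 - 1*217/38))/((-55/238**2)) = (-35647 + (2 - 217/38))/((-55*1/56644)) = (-35647 - 141/38)/(-55/56644) = -1354727/38*(-56644/55) = 3488052554/95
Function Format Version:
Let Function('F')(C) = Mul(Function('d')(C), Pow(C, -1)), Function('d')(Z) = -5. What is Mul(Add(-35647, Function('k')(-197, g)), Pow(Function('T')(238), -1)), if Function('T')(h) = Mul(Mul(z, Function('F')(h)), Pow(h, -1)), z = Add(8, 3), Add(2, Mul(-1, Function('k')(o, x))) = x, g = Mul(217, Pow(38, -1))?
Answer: Rational(3488052554, 95) ≈ 3.6716e+7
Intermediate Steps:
g = Rational(217, 38) (g = Mul(217, Rational(1, 38)) = Rational(217, 38) ≈ 5.7105)
Function('k')(o, x) = Add(2, Mul(-1, x))
Function('F')(C) = Mul(-5, Pow(C, -1))
z = 11
Function('T')(h) = Mul(-55, Pow(h, -2)) (Function('T')(h) = Mul(Mul(11, Mul(-5, Pow(h, -1))), Pow(h, -1)) = Mul(Mul(-55, Pow(h, -1)), Pow(h, -1)) = Mul(-55, Pow(h, -2)))
Mul(Add(-35647, Function('k')(-197, g)), Pow(Function('T')(238), -1)) = Mul(Add(-35647, Add(2, Mul(-1, Rational(217, 38)))), Pow(Mul(-55, Pow(238, -2)), -1)) = Mul(Add(-35647, Add(2, Rational(-217, 38))), Pow(Mul(-55, Rational(1, 56644)), -1)) = Mul(Add(-35647, Rational(-141, 38)), Pow(Rational(-55, 56644), -1)) = Mul(Rational(-1354727, 38), Rational(-56644, 55)) = Rational(3488052554, 95)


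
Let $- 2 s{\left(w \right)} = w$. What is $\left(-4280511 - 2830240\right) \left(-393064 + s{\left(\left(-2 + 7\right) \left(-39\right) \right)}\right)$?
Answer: $\frac{5588573865683}{2} \approx 2.7943 \cdot 10^{12}$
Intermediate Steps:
$s{\left(w \right)} = - \frac{w}{2}$
$\left(-4280511 - 2830240\right) \left(-393064 + s{\left(\left(-2 + 7\right) \left(-39\right) \right)}\right) = \left(-4280511 - 2830240\right) \left(-393064 - \frac{\left(-2 + 7\right) \left(-39\right)}{2}\right) = - 7110751 \left(-393064 - \frac{5 \left(-39\right)}{2}\right) = - 7110751 \left(-393064 - - \frac{195}{2}\right) = - 7110751 \left(-393064 + \frac{195}{2}\right) = \left(-7110751\right) \left(- \frac{785933}{2}\right) = \frac{5588573865683}{2}$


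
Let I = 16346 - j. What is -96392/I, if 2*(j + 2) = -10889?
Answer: -192784/43585 ≈ -4.4232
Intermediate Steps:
j = -10893/2 (j = -2 + (½)*(-10889) = -2 - 10889/2 = -10893/2 ≈ -5446.5)
I = 43585/2 (I = 16346 - 1*(-10893/2) = 16346 + 10893/2 = 43585/2 ≈ 21793.)
-96392/I = -96392/43585/2 = -96392*2/43585 = -192784/43585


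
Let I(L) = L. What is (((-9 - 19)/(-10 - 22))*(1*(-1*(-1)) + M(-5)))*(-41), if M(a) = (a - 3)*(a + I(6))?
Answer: 2009/8 ≈ 251.13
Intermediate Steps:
M(a) = (-3 + a)*(6 + a) (M(a) = (a - 3)*(a + 6) = (-3 + a)*(6 + a))
(((-9 - 19)/(-10 - 22))*(1*(-1*(-1)) + M(-5)))*(-41) = (((-9 - 19)/(-10 - 22))*(1*(-1*(-1)) + (-18 + (-5)**2 + 3*(-5))))*(-41) = ((-28/(-32))*(1*1 + (-18 + 25 - 15)))*(-41) = ((-28*(-1/32))*(1 - 8))*(-41) = ((7/8)*(-7))*(-41) = -49/8*(-41) = 2009/8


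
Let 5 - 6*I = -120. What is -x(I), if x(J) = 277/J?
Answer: -1662/125 ≈ -13.296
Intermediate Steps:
I = 125/6 (I = ⅚ - ⅙*(-120) = ⅚ + 20 = 125/6 ≈ 20.833)
-x(I) = -277/125/6 = -277*6/125 = -1*1662/125 = -1662/125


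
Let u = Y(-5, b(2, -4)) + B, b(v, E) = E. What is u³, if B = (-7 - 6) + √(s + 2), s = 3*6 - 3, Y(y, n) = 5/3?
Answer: -54910/27 + 1207*√17/3 ≈ -374.84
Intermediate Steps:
Y(y, n) = 5/3 (Y(y, n) = 5*(⅓) = 5/3)
s = 15 (s = 18 - 3 = 15)
B = -13 + √17 (B = (-7 - 6) + √(15 + 2) = -13 + √17 ≈ -8.8769)
u = -34/3 + √17 (u = 5/3 + (-13 + √17) = -34/3 + √17 ≈ -7.2102)
u³ = (-34/3 + √17)³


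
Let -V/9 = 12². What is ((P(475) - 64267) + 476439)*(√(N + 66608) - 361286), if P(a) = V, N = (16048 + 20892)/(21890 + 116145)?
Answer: -148443746536 + 821752*√12691313658877/27607 ≈ -1.4834e+11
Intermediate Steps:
N = 7388/27607 (N = 36940/138035 = 36940*(1/138035) = 7388/27607 ≈ 0.26761)
V = -1296 (V = -9*12² = -9*144 = -1296)
P(a) = -1296
((P(475) - 64267) + 476439)*(√(N + 66608) - 361286) = ((-1296 - 64267) + 476439)*(√(7388/27607 + 66608) - 361286) = (-65563 + 476439)*(√(1838854444/27607) - 361286) = 410876*(2*√12691313658877/27607 - 361286) = 410876*(-361286 + 2*√12691313658877/27607) = -148443746536 + 821752*√12691313658877/27607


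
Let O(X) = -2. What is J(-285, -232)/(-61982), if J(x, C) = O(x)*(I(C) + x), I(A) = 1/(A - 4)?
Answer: -67261/7313876 ≈ -0.0091964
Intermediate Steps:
I(A) = 1/(-4 + A)
J(x, C) = -2*x - 2/(-4 + C) (J(x, C) = -2*(1/(-4 + C) + x) = -2*(x + 1/(-4 + C)) = -2*x - 2/(-4 + C))
J(-285, -232)/(-61982) = (2*(-1 - 1*(-285)*(-4 - 232))/(-4 - 232))/(-61982) = (2*(-1 - 1*(-285)*(-236))/(-236))*(-1/61982) = (2*(-1/236)*(-1 - 67260))*(-1/61982) = (2*(-1/236)*(-67261))*(-1/61982) = (67261/118)*(-1/61982) = -67261/7313876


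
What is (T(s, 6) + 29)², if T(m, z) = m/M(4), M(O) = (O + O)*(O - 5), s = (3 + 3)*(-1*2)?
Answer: 3721/4 ≈ 930.25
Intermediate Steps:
s = -12 (s = 6*(-2) = -12)
M(O) = 2*O*(-5 + O) (M(O) = (2*O)*(-5 + O) = 2*O*(-5 + O))
T(m, z) = -m/8 (T(m, z) = m/((2*4*(-5 + 4))) = m/((2*4*(-1))) = m/(-8) = m*(-⅛) = -m/8)
(T(s, 6) + 29)² = (-⅛*(-12) + 29)² = (3/2 + 29)² = (61/2)² = 3721/4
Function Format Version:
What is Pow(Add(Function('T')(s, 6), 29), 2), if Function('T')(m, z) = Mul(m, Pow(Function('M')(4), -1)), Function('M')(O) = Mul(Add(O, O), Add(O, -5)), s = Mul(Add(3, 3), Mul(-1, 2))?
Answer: Rational(3721, 4) ≈ 930.25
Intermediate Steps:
s = -12 (s = Mul(6, -2) = -12)
Function('M')(O) = Mul(2, O, Add(-5, O)) (Function('M')(O) = Mul(Mul(2, O), Add(-5, O)) = Mul(2, O, Add(-5, O)))
Function('T')(m, z) = Mul(Rational(-1, 8), m) (Function('T')(m, z) = Mul(m, Pow(Mul(2, 4, Add(-5, 4)), -1)) = Mul(m, Pow(Mul(2, 4, -1), -1)) = Mul(m, Pow(-8, -1)) = Mul(m, Rational(-1, 8)) = Mul(Rational(-1, 8), m))
Pow(Add(Function('T')(s, 6), 29), 2) = Pow(Add(Mul(Rational(-1, 8), -12), 29), 2) = Pow(Add(Rational(3, 2), 29), 2) = Pow(Rational(61, 2), 2) = Rational(3721, 4)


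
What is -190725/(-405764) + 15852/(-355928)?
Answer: 7681524609/18052846124 ≈ 0.42550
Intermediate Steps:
-190725/(-405764) + 15852/(-355928) = -190725*(-1/405764) + 15852*(-1/355928) = 190725/405764 - 3963/88982 = 7681524609/18052846124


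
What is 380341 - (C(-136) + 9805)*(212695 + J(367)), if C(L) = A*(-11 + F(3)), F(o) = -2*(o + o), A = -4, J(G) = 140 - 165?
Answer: -2104414649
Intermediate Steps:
J(G) = -25
F(o) = -4*o
C(L) = 92 (C(L) = -4*(-11 - 4*3) = -4*(-11 - 12) = -4*(-23) = 92)
380341 - (C(-136) + 9805)*(212695 + J(367)) = 380341 - (92 + 9805)*(212695 - 25) = 380341 - 9897*212670 = 380341 - 1*2104794990 = 380341 - 2104794990 = -2104414649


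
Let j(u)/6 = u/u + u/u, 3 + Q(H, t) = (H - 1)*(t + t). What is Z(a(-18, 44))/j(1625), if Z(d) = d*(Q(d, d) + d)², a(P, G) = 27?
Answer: 4588164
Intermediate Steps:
Q(H, t) = -3 + 2*t*(-1 + H) (Q(H, t) = -3 + (H - 1)*(t + t) = -3 + (-1 + H)*(2*t) = -3 + 2*t*(-1 + H))
j(u) = 12 (j(u) = 6*(u/u + u/u) = 6*(1 + 1) = 6*2 = 12)
Z(d) = d*(-3 - d + 2*d²)² (Z(d) = d*((-3 - 2*d + 2*d*d) + d)² = d*((-3 - 2*d + 2*d²) + d)² = d*(-3 - d + 2*d²)²)
Z(a(-18, 44))/j(1625) = (27*(3 + 27 - 2*27²)²)/12 = (27*(3 + 27 - 2*729)²)*(1/12) = (27*(3 + 27 - 1458)²)*(1/12) = (27*(-1428)²)*(1/12) = (27*2039184)*(1/12) = 55057968*(1/12) = 4588164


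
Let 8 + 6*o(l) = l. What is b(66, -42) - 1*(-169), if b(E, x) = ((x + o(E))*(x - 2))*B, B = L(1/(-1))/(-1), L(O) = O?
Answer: 4775/3 ≈ 1591.7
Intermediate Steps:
o(l) = -4/3 + l/6
B = 1 (B = 1/(-1*(-1)) = -1*(-1) = 1)
b(E, x) = (-2 + x)*(-4/3 + x + E/6) (b(E, x) = ((x + (-4/3 + E/6))*(x - 2))*1 = ((-4/3 + x + E/6)*(-2 + x))*1 = ((-2 + x)*(-4/3 + x + E/6))*1 = (-2 + x)*(-4/3 + x + E/6))
b(66, -42) - 1*(-169) = (8/3 + (-42)² - 10/3*(-42) - ⅓*66 + (⅙)*66*(-42)) - 1*(-169) = (8/3 + 1764 + 140 - 22 - 462) + 169 = 4268/3 + 169 = 4775/3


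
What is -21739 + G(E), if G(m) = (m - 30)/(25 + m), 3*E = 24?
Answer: -65219/3 ≈ -21740.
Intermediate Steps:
E = 8 (E = (⅓)*24 = 8)
G(m) = (-30 + m)/(25 + m)
-21739 + G(E) = -21739 + (-30 + 8)/(25 + 8) = -21739 - 22/33 = -21739 + (1/33)*(-22) = -21739 - ⅔ = -65219/3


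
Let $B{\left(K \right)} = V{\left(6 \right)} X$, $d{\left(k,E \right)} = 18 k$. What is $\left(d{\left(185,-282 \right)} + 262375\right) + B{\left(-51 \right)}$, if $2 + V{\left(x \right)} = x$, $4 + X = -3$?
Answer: $265677$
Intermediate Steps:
$X = -7$ ($X = -4 - 3 = -7$)
$V{\left(x \right)} = -2 + x$
$B{\left(K \right)} = -28$ ($B{\left(K \right)} = \left(-2 + 6\right) \left(-7\right) = 4 \left(-7\right) = -28$)
$\left(d{\left(185,-282 \right)} + 262375\right) + B{\left(-51 \right)} = \left(18 \cdot 185 + 262375\right) - 28 = \left(3330 + 262375\right) - 28 = 265705 - 28 = 265677$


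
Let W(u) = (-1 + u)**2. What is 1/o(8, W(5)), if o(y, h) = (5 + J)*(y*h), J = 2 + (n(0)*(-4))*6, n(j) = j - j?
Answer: 1/896 ≈ 0.0011161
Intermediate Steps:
n(j) = 0
J = 2 (J = 2 + (0*(-4))*6 = 2 + 0*6 = 2 + 0 = 2)
o(y, h) = 7*h*y (o(y, h) = (5 + 2)*(y*h) = 7*(h*y) = 7*h*y)
1/o(8, W(5)) = 1/(7*(-1 + 5)**2*8) = 1/(7*4**2*8) = 1/(7*16*8) = 1/896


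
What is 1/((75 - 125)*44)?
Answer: -1/2200 ≈ -0.00045455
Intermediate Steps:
1/((75 - 125)*44) = 1/(-50*44) = 1/(-2200) = -1/2200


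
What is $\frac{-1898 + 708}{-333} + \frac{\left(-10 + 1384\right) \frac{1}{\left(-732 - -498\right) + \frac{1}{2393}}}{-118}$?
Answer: $\frac{39862310813}{11001553767} \approx 3.6233$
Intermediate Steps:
$\frac{-1898 + 708}{-333} + \frac{\left(-10 + 1384\right) \frac{1}{\left(-732 - -498\right) + \frac{1}{2393}}}{-118} = \left(-1190\right) \left(- \frac{1}{333}\right) + \frac{1374}{\left(-732 + 498\right) + \frac{1}{2393}} \left(- \frac{1}{118}\right) = \frac{1190}{333} + \frac{1374}{-234 + \frac{1}{2393}} \left(- \frac{1}{118}\right) = \frac{1190}{333} + \frac{1374}{- \frac{559961}{2393}} \left(- \frac{1}{118}\right) = \frac{1190}{333} + 1374 \left(- \frac{2393}{559961}\right) \left(- \frac{1}{118}\right) = \frac{1190}{333} - - \frac{1643991}{33037699} = \frac{1190}{333} + \frac{1643991}{33037699} = \frac{39862310813}{11001553767}$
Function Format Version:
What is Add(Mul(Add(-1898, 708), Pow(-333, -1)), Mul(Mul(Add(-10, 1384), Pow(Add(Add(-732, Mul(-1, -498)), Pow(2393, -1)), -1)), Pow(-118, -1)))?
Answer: Rational(39862310813, 11001553767) ≈ 3.6233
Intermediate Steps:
Add(Mul(Add(-1898, 708), Pow(-333, -1)), Mul(Mul(Add(-10, 1384), Pow(Add(Add(-732, Mul(-1, -498)), Pow(2393, -1)), -1)), Pow(-118, -1))) = Add(Mul(-1190, Rational(-1, 333)), Mul(Mul(1374, Pow(Add(Add(-732, 498), Rational(1, 2393)), -1)), Rational(-1, 118))) = Add(Rational(1190, 333), Mul(Mul(1374, Pow(Add(-234, Rational(1, 2393)), -1)), Rational(-1, 118))) = Add(Rational(1190, 333), Mul(Mul(1374, Pow(Rational(-559961, 2393), -1)), Rational(-1, 118))) = Add(Rational(1190, 333), Mul(Mul(1374, Rational(-2393, 559961)), Rational(-1, 118))) = Add(Rational(1190, 333), Mul(Rational(-3287982, 559961), Rational(-1, 118))) = Add(Rational(1190, 333), Rational(1643991, 33037699)) = Rational(39862310813, 11001553767)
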